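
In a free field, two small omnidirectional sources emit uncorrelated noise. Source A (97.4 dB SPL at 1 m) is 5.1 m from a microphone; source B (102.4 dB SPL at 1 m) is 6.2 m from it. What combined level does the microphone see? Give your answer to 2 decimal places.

88.22 dB SPL

At the listener: L_A = 97.4 − 20·log₁₀(5.1) = 83.249 dB; L_B = 102.4 − 20·log₁₀(6.2) = 86.552 dB.
Combined: 10·log₁₀(10^(83.249/10)+10^(86.552/10)) = 88.22 dB SPL.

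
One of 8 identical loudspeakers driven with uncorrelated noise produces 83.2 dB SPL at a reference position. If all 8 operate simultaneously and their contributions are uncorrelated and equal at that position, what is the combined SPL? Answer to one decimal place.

92.2 dB SPL

8 equal incoherent sources raise the level by 10·log₁₀(8) = 9.03 dB.
L_total = 83.2 + 9.03 = 92.2 dB SPL.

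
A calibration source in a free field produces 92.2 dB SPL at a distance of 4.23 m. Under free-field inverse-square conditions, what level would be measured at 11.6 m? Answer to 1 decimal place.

83.4 dB SPL

Free-field point source: level drops by 20·log₁₀ of the distance ratio.
ΔL = −20·log₁₀(11.6/4.23) = -8.76 dB, so L₂ = 92.2 + (-8.76) = 83.4 dB SPL.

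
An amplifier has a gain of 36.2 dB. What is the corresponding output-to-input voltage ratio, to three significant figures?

64.6

Voltage ratio = 10^(dB/20).
10^(36.2/20) = 10^(1.810) = 64.6.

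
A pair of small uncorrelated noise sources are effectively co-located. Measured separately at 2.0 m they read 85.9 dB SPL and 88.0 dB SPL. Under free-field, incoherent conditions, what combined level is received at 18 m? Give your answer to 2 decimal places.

71.00 dB SPL

Combined at 2.0 m: 10·log₁₀(10^(85.9/10)+10^(88.0/10)) = 90.086 dB SPL.
Then apply −20·log₁₀(18/2.0) = -19.085 dB → 71.00 dB SPL.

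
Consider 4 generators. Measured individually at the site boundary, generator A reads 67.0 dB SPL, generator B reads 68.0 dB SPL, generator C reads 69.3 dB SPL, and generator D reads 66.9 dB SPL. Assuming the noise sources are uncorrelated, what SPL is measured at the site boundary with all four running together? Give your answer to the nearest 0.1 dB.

73.9 dB SPL

Incoherent sources sum as intensities:
L_total = 10·log₁₀(10^(67.0/10) + 10^(68.0/10) + 10^(69.3/10) + 10^(66.9/10)) = 10·log₁₀(24730000) = 73.9 dB SPL.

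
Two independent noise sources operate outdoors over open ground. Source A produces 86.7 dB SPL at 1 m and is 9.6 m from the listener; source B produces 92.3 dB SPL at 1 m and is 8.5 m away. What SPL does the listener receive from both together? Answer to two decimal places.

74.56 dB SPL

At the listener: L_A = 86.7 − 20·log₁₀(9.6) = 67.055 dB; L_B = 92.3 − 20·log₁₀(8.5) = 73.712 dB.
Combined: 10·log₁₀(10^(67.055/10)+10^(73.712/10)) = 74.56 dB SPL.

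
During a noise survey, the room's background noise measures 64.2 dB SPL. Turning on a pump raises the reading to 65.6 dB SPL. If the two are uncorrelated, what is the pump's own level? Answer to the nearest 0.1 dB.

60.0 dB SPL

Background correction is a power subtraction:
L_src = 10·log₁₀(10^(65.6/10) − 10^(64.2/10)) = 10·log₁₀(1001000) = 60.0 dB SPL.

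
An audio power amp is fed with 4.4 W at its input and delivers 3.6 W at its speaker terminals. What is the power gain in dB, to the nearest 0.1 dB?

-0.9 dB

Power is a power quantity, so gain = 10·log₁₀(P_out/P_in).
10·log₁₀(3.6/4.4) = 10·log₁₀(0.8182) = -0.9 dB.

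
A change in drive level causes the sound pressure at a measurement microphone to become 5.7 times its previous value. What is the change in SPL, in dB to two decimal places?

SPL change from a pressure ratio uses the 20·log₁₀ form:
20·log₁₀(5.7) = 15.12 dB.

15.12 dB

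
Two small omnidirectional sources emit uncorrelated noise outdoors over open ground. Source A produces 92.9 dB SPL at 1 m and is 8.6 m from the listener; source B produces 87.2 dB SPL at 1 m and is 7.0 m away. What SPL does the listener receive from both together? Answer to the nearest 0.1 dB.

At the listener: L_A = 92.9 − 20·log₁₀(8.6) = 74.21 dB; L_B = 87.2 − 20·log₁₀(7.0) = 70.30 dB.
Combined: 10·log₁₀(10^(74.21/10)+10^(70.30/10)) = 75.7 dB SPL.

75.7 dB SPL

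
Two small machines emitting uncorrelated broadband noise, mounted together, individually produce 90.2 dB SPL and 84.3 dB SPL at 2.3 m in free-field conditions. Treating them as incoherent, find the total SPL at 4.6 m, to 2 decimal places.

85.17 dB SPL

Combined at 2.3 m: 10·log₁₀(10^(90.2/10)+10^(84.3/10)) = 91.193 dB SPL.
Then apply −20·log₁₀(4.6/2.3) = -6.021 dB → 85.17 dB SPL.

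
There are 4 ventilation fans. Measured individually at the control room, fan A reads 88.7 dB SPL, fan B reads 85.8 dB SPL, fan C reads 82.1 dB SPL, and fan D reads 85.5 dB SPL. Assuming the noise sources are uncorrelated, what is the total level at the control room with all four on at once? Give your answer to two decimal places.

Add the sources as powers (linear), then convert back to dB:
L_total = 10·log₁₀(10^(88.7/10) + 10^(85.8/10) + 10^(82.1/10) + 10^(85.5/10)) = 10·log₁₀(1638000000) = 92.14 dB SPL.

92.14 dB SPL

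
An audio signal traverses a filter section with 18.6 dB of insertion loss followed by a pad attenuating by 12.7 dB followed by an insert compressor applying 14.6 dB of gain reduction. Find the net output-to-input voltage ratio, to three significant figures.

Net gain = (−18.6) + (−12.7) + (−14.6) = -45.9 dB.
Voltage ratio = 10^(-45.9/20) = 0.00507.

0.00507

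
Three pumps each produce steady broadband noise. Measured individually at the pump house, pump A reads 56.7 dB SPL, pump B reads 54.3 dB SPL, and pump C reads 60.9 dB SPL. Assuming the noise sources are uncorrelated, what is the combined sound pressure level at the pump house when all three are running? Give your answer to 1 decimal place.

62.9 dB SPL

Uncorrelated sources add in intensity (power), not in dB.
L_total = 10·log₁₀(10^(56.7/10) + 10^(54.3/10) + 10^(60.9/10)) = 10·log₁₀(1967000) = 62.9 dB SPL.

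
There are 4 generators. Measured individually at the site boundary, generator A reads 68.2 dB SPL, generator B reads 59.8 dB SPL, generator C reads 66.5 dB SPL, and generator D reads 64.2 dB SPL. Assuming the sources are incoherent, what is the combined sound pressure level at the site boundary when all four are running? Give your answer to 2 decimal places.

71.66 dB SPL

Add the sources as powers (linear), then convert back to dB:
L_total = 10·log₁₀(10^(68.2/10) + 10^(59.8/10) + 10^(66.5/10) + 10^(64.2/10)) = 10·log₁₀(14660000) = 71.66 dB SPL.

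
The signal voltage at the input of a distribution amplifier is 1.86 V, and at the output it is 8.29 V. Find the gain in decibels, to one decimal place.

13.0 dB

For a voltage ratio, dB = 20·log₁₀(V₂/V₁).
20·log₁₀(8.29/1.86) = 20·log₁₀(4.457) = 13.0 dB.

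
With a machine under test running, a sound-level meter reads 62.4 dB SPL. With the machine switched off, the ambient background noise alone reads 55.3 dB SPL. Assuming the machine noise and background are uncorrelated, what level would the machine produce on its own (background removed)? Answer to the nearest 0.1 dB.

61.5 dB SPL

Remove the background by subtracting linear intensities:
L_src = 10·log₁₀(10^(62.4/10) − 10^(55.3/10)) = 10·log₁₀(1399000) = 61.5 dB SPL.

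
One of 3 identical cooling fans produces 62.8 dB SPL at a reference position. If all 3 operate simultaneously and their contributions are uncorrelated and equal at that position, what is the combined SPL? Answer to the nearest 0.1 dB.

3 equal incoherent sources raise the level by 10·log₁₀(3) = 4.77 dB.
L_total = 62.8 + 4.77 = 67.6 dB SPL.

67.6 dB SPL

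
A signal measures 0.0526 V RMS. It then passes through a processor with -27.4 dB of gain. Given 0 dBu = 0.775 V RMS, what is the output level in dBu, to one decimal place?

-50.8 dBu

Input level: 20·log₁₀(0.0526/0.775) = -23.37 dBu.
Output: -23.37 − 27.4 = -50.8 dBu.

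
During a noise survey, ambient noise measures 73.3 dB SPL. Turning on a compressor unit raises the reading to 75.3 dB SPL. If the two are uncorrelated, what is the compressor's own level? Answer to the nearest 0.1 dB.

Background correction is a power subtraction:
L_src = 10·log₁₀(10^(75.3/10) − 10^(73.3/10)) = 10·log₁₀(12500000) = 71.0 dB SPL.

71.0 dB SPL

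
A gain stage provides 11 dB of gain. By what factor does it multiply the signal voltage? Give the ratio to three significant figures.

3.55

Voltage ratio = 10^(dB/20).
10^(11/20) = 10^(0.5500) = 3.55.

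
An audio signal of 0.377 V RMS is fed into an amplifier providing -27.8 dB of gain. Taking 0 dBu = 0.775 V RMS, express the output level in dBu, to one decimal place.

Input level: 20·log₁₀(0.377/0.775) = -6.26 dBu.
Output: -6.26 − 27.8 = -34.1 dBu.

-34.1 dBu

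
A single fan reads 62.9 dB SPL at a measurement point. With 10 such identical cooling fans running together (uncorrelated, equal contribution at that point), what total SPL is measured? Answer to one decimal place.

10 equal incoherent sources raise the level by 10·log₁₀(10) = 10.00 dB.
L_total = 62.9 + 10.00 = 72.9 dB SPL.

72.9 dB SPL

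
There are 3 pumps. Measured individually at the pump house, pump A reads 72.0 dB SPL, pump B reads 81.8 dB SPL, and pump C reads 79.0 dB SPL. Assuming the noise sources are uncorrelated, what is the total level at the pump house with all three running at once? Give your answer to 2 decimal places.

83.92 dB SPL

Add the sources as powers (linear), then convert back to dB:
L_total = 10·log₁₀(10^(72.0/10) + 10^(81.8/10) + 10^(79.0/10)) = 10·log₁₀(246600000) = 83.92 dB SPL.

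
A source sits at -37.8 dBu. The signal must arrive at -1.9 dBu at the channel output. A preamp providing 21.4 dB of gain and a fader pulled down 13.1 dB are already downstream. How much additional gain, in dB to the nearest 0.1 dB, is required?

The required make-up gain is the shortfall in the dB sum.
G = -1.9 − (-37.8) − 21.4 + 13.1 = 27.6 dB.

27.6 dB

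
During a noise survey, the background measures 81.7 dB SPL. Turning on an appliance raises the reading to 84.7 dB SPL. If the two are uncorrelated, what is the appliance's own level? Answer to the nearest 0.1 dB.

Remove the background by subtracting linear intensities:
L_src = 10·log₁₀(10^(84.7/10) − 10^(81.7/10)) = 10·log₁₀(147200000) = 81.7 dB SPL.

81.7 dB SPL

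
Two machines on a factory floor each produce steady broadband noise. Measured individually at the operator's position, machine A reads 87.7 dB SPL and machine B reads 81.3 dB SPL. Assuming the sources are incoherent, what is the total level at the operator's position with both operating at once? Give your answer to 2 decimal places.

88.60 dB SPL

Incoherent sources sum as intensities:
L_total = 10·log₁₀(10^(87.7/10) + 10^(81.3/10)) = 10·log₁₀(723700000) = 88.60 dB SPL.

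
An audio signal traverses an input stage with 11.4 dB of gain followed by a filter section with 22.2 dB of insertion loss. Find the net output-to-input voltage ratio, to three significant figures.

0.288

Net gain = 11.4 + (−22.2) = -10.8 dB.
Voltage ratio = 10^(-10.8/20) = 0.288.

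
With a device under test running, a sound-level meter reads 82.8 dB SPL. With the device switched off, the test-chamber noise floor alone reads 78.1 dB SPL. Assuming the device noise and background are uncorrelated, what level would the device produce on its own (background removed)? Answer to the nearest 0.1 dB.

81.0 dB SPL

Background correction is a power subtraction:
L_src = 10·log₁₀(10^(82.8/10) − 10^(78.1/10)) = 10·log₁₀(126000000) = 81.0 dB SPL.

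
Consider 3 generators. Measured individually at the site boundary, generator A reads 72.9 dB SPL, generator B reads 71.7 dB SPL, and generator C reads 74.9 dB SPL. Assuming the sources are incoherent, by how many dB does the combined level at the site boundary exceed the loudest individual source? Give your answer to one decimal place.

3.2 dB

Add the sources as powers (linear), then convert back to dB:
L_total = 10·log₁₀(10^(72.9/10) + 10^(71.7/10) + 10^(74.9/10)) = 78.14 dB SPL.
Excess over the loudest (74.9 dB): 78.14 − 74.9 = 3.2 dB.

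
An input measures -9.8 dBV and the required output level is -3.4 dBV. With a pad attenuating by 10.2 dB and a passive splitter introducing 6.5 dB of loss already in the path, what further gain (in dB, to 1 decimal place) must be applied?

The required make-up gain is the shortfall in the dB sum.
G = -3.4 − (-9.8) + 10.2 + 6.5 = 23.1 dB.

23.1 dB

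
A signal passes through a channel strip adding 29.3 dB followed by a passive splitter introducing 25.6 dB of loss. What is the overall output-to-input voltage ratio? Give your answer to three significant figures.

Net gain = 29.3 + (−25.6) = 3.7 dB.
Voltage ratio = 10^(3.7/20) = 1.53.

1.53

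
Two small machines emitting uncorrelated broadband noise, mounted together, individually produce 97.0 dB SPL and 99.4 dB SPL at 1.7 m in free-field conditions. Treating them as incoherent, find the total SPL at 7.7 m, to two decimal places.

88.25 dB SPL

Combined at 1.7 m: 10·log₁₀(10^(97.0/10)+10^(99.4/10)) = 101.374 dB SPL.
Then apply −20·log₁₀(7.7/1.7) = -13.121 dB → 88.25 dB SPL.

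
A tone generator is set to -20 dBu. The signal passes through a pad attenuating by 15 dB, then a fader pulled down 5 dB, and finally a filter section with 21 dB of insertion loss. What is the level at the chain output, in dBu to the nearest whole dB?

In dB, series stages simply add:
-20 − 15 − 5 − 21 = -61 dBu.

-61 dBu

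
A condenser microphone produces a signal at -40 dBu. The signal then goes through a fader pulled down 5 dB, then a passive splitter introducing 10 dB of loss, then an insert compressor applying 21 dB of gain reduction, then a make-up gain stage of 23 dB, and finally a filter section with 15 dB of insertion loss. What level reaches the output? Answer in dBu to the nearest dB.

In dB, series stages simply add:
-40 − 5 − 10 − 21 + 23 − 15 = -68 dBu.

-68 dBu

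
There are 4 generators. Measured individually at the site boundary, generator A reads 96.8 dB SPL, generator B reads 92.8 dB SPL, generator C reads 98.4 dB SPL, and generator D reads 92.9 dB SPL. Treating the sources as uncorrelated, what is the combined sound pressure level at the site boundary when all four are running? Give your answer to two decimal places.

Add the sources as powers (linear), then convert back to dB:
L_total = 10·log₁₀(10^(96.8/10) + 10^(92.8/10) + 10^(98.4/10) + 10^(92.9/10)) = 10·log₁₀(15560000000) = 101.92 dB SPL.

101.92 dB SPL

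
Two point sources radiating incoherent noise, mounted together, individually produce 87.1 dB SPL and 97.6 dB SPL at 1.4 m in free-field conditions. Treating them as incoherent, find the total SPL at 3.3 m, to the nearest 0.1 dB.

Combined at 1.4 m: 10·log₁₀(10^(87.1/10)+10^(97.6/10)) = 97.97 dB SPL.
Then apply −20·log₁₀(3.3/1.4) = -7.45 dB → 90.5 dB SPL.

90.5 dB SPL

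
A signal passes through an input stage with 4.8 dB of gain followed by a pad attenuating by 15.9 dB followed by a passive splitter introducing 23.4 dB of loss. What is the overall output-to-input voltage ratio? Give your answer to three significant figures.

Net gain = 4.8 + (−15.9) + (−23.4) = -34.5 dB.
Voltage ratio = 10^(-34.5/20) = 0.0188.

0.0188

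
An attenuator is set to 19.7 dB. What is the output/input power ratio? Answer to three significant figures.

0.0107

Power ratio = 10^(dB/10).
10^(-19.7/10) = 10^(-1.970) = 0.0107.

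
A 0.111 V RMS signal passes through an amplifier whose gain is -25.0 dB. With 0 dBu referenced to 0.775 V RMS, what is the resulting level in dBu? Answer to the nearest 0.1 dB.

Input level: 20·log₁₀(0.111/0.775) = -16.88 dBu.
Output: -16.88 − 25.0 = -41.9 dBu.

-41.9 dBu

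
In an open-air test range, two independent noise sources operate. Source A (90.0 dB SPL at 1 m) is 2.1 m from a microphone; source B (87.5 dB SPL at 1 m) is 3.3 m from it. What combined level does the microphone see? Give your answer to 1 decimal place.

84.4 dB SPL

At the listener: L_A = 90.0 − 20·log₁₀(2.1) = 83.56 dB; L_B = 87.5 − 20·log₁₀(3.3) = 77.13 dB.
Combined: 10·log₁₀(10^(83.56/10)+10^(77.13/10)) = 84.4 dB SPL.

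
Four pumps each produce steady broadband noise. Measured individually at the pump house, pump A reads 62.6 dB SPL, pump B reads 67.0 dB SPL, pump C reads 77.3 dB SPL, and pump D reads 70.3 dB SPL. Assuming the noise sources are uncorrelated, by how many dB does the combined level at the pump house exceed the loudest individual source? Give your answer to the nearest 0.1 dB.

Uncorrelated sources add in intensity (power), not in dB.
L_total = 10·log₁₀(10^(62.6/10) + 10^(67.0/10) + 10^(77.3/10) + 10^(70.3/10)) = 78.53 dB SPL.
Excess over the loudest (77.3 dB): 78.53 − 77.3 = 1.2 dB.

1.2 dB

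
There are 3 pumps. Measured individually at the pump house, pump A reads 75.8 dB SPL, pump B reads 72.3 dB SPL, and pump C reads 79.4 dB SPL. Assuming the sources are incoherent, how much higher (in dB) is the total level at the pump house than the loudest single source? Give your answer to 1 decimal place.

2.1 dB

Uncorrelated sources add in intensity (power), not in dB.
L_total = 10·log₁₀(10^(75.8/10) + 10^(72.3/10) + 10^(79.4/10)) = 81.53 dB SPL.
Excess over the loudest (79.4 dB): 81.53 − 79.4 = 2.1 dB.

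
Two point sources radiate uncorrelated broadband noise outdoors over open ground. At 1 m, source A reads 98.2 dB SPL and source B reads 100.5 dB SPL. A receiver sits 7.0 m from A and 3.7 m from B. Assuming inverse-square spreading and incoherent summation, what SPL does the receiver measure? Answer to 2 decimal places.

89.80 dB SPL

At the listener: L_A = 98.2 − 20·log₁₀(7.0) = 81.298 dB; L_B = 100.5 − 20·log₁₀(3.7) = 89.136 dB.
Combined: 10·log₁₀(10^(81.298/10)+10^(89.136/10)) = 89.80 dB SPL.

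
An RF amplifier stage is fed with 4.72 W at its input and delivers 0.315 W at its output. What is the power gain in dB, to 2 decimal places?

-11.76 dB

For a power ratio, dB = 10·log₁₀(P₂/P₁).
10·log₁₀(0.315/4.72) = 10·log₁₀(0.06674) = -11.76 dB.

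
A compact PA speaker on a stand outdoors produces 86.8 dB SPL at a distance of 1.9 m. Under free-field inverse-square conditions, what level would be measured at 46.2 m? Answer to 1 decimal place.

59.1 dB SPL

Free-field point source: level drops by 20·log₁₀ of the distance ratio.
ΔL = −20·log₁₀(46.2/1.9) = -27.72 dB, so L₂ = 86.8 + (-27.72) = 59.1 dB SPL.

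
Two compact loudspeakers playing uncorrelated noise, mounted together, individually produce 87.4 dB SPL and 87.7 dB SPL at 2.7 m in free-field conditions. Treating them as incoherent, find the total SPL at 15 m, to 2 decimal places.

Combined at 2.7 m: 10·log₁₀(10^(87.4/10)+10^(87.7/10)) = 90.563 dB SPL.
Then apply −20·log₁₀(15/2.7) = -14.895 dB → 75.67 dB SPL.

75.67 dB SPL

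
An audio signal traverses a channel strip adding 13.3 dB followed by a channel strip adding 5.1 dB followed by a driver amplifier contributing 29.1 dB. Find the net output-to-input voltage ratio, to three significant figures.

237

Net gain = 13.3 + 5.1 + 29.1 = 47.5 dB.
Voltage ratio = 10^(47.5/20) = 237.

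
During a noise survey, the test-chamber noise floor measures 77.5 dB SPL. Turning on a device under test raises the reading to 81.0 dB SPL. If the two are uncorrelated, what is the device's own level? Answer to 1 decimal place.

Background correction is a power subtraction:
L_src = 10·log₁₀(10^(81.0/10) − 10^(77.5/10)) = 10·log₁₀(69660000) = 78.4 dB SPL.

78.4 dB SPL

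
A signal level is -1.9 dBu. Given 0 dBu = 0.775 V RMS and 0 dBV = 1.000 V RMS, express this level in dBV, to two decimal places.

-4.11 dBV

The offset between the scales is 20·log₁₀(0.775/1.000) = −2.214 dB.
So dBV = -1.9 − 2.214 = -4.11 dBV.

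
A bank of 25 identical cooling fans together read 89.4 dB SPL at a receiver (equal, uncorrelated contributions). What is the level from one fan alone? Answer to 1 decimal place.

75.4 dB SPL

25 equal incoherent sources add 10·log₁₀(25) = 13.98 dB over one source.
L_one = 89.4 − 13.98 = 75.4 dB SPL.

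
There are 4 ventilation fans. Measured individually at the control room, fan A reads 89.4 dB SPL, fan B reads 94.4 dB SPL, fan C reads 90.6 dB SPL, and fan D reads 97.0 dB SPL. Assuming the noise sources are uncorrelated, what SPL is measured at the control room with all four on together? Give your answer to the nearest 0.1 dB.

99.9 dB SPL

Uncorrelated sources add in intensity (power), not in dB.
L_total = 10·log₁₀(10^(89.4/10) + 10^(94.4/10) + 10^(90.6/10) + 10^(97.0/10)) = 10·log₁₀(9785000000) = 99.9 dB SPL.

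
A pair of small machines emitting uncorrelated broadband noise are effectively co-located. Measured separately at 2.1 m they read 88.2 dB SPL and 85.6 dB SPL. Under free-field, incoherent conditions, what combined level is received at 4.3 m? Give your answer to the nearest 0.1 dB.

83.9 dB SPL

Combined at 2.1 m: 10·log₁₀(10^(88.2/10)+10^(85.6/10)) = 90.10 dB SPL.
Then apply −20·log₁₀(4.3/2.1) = -6.22 dB → 83.9 dB SPL.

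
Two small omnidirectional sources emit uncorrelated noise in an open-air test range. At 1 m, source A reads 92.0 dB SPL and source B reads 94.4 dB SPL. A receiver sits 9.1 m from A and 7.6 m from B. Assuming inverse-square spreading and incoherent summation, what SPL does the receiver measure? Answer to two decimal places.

78.25 dB SPL

At the listener: L_A = 92.0 − 20·log₁₀(9.1) = 72.819 dB; L_B = 94.4 − 20·log₁₀(7.6) = 76.784 dB.
Combined: 10·log₁₀(10^(72.819/10)+10^(76.784/10)) = 78.25 dB SPL.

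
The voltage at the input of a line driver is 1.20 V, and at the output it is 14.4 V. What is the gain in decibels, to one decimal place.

Voltage is an amplitude quantity, so gain = 20·log₁₀(V_out/V_in).
20·log₁₀(14.4/1.20) = 20·log₁₀(12.00) = 21.6 dB.

21.6 dB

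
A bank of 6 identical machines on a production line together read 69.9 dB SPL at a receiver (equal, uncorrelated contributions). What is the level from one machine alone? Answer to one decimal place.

62.1 dB SPL

6 equal incoherent sources add 10·log₁₀(6) = 7.78 dB over one source.
L_one = 69.9 − 7.78 = 62.1 dB SPL.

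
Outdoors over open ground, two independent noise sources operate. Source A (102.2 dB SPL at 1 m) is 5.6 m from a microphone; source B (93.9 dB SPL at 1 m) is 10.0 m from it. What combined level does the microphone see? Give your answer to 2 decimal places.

87.43 dB SPL

At the listener: L_A = 102.2 − 20·log₁₀(5.6) = 87.236 dB; L_B = 93.9 − 20·log₁₀(10.0) = 73.900 dB.
Combined: 10·log₁₀(10^(87.236/10)+10^(73.900/10)) = 87.43 dB SPL.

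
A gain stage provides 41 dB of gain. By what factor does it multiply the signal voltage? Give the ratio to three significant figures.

Voltage ratio = 10^(dB/20).
10^(41/20) = 10^(2.050) = 112.

112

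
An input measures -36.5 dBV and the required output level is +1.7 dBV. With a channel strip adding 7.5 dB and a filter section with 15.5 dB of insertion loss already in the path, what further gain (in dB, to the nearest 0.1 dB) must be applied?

The required make-up gain is the shortfall in the dB sum.
G = +1.7 − (-36.5) − 7.5 + 15.5 = 46.2 dB.

46.2 dB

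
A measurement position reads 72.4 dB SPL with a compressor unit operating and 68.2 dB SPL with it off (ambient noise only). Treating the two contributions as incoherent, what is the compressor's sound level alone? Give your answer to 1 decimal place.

Subtract intensities: L_src = 10·log₁₀(10^(L_total/10) − 10^(L_bg/10)).
L_src = 10·log₁₀(10^(72.4/10) − 10^(68.2/10)) = 10·log₁₀(10770000) = 70.3 dB SPL.

70.3 dB SPL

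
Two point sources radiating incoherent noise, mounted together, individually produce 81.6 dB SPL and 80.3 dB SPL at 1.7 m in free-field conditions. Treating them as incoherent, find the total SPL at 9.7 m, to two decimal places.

68.88 dB SPL

Combined at 1.7 m: 10·log₁₀(10^(81.6/10)+10^(80.3/10)) = 84.009 dB SPL.
Then apply −20·log₁₀(9.7/1.7) = -15.126 dB → 68.88 dB SPL.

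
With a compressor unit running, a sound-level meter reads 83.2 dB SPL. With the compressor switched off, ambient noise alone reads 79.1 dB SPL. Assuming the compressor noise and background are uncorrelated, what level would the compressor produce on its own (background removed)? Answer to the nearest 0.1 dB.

81.1 dB SPL

Remove the background by subtracting linear intensities:
L_src = 10·log₁₀(10^(83.2/10) − 10^(79.1/10)) = 10·log₁₀(127600000) = 81.1 dB SPL.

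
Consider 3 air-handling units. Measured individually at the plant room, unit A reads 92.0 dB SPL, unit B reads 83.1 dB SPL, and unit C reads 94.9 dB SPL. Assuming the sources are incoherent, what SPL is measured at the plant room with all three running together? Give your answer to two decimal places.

96.88 dB SPL

Add the sources as powers (linear), then convert back to dB:
L_total = 10·log₁₀(10^(92.0/10) + 10^(83.1/10) + 10^(94.9/10)) = 10·log₁₀(4879000000) = 96.88 dB SPL.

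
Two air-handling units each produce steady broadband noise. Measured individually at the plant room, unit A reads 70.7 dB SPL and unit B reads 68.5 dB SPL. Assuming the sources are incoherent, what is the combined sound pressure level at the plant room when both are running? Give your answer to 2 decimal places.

72.75 dB SPL

Add the sources as powers (linear), then convert back to dB:
L_total = 10·log₁₀(10^(70.7/10) + 10^(68.5/10)) = 10·log₁₀(18830000) = 72.75 dB SPL.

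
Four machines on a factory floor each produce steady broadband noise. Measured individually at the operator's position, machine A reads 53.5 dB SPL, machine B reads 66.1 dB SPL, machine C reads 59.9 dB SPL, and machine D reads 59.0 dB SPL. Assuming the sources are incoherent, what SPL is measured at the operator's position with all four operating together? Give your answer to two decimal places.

Incoherent sources sum as intensities:
L_total = 10·log₁₀(10^(53.5/10) + 10^(66.1/10) + 10^(59.9/10) + 10^(59.0/10)) = 10·log₁₀(6069000) = 67.83 dB SPL.

67.83 dB SPL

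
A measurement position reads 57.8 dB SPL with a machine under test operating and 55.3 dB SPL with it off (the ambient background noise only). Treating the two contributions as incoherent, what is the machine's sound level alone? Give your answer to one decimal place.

54.2 dB SPL

Remove the background by subtracting linear intensities:
L_src = 10·log₁₀(10^(57.8/10) − 10^(55.3/10)) = 10·log₁₀(263700) = 54.2 dB SPL.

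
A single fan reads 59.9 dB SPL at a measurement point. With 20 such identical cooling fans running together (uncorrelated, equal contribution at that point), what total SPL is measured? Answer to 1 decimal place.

20 equal incoherent sources raise the level by 10·log₁₀(20) = 13.01 dB.
L_total = 59.9 + 13.01 = 72.9 dB SPL.

72.9 dB SPL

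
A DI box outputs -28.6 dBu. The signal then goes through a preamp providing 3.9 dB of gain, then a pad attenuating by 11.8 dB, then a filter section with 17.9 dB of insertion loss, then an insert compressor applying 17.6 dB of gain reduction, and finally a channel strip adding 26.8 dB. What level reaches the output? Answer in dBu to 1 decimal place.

Gain stages sum in dB:
-28.6 + 3.9 − 11.8 − 17.9 − 17.6 + 26.8 = -45.2 dBu.

-45.2 dBu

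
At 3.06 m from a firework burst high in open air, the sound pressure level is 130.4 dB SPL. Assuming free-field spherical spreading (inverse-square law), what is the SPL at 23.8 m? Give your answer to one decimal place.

Inverse-square spreading gives ΔL = −20·log₁₀(d₂/d₁).
ΔL = −20·log₁₀(23.8/3.06) = -17.82 dB, so L₂ = 130.4 + (-17.82) = 112.6 dB SPL.

112.6 dB SPL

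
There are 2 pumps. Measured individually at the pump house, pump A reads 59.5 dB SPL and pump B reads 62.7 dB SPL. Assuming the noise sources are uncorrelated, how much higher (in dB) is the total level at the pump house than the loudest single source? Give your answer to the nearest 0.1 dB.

1.7 dB

Incoherent sources sum as intensities:
L_total = 10·log₁₀(10^(59.5/10) + 10^(62.7/10)) = 64.40 dB SPL.
Excess over the loudest (62.7 dB): 64.40 − 62.7 = 1.7 dB.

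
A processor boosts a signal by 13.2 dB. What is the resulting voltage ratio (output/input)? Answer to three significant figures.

4.57

Voltage ratio = 10^(dB/20).
10^(13.2/20) = 10^(0.6600) = 4.57.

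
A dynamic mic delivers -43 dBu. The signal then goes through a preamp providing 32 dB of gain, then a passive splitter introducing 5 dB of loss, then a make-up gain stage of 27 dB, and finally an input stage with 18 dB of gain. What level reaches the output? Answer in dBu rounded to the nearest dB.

+29 dBu

Gain stages sum in dB:
-43 + 32 − 5 + 27 + 18 = +29 dBu.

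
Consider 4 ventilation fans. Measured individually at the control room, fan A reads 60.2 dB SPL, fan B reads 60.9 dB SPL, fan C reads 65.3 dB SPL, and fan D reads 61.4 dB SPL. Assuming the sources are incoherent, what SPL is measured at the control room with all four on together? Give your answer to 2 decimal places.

68.48 dB SPL

Incoherent sources sum as intensities:
L_total = 10·log₁₀(10^(60.2/10) + 10^(60.9/10) + 10^(65.3/10) + 10^(61.4/10)) = 10·log₁₀(7046000) = 68.48 dB SPL.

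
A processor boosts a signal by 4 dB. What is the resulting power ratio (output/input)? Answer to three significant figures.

2.51

Power ratio = 10^(dB/10).
10^(4/10) = 10^(0.4000) = 2.51.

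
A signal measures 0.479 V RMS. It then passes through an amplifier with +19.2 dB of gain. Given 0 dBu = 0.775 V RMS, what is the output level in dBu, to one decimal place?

Input level: 20·log₁₀(0.479/0.775) = -4.18 dBu.
Output: -4.18 + 19.2 = +15.0 dBu.

+15.0 dBu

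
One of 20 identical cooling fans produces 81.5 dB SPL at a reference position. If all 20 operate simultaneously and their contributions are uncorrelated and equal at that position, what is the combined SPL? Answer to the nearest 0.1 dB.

20 equal incoherent sources raise the level by 10·log₁₀(20) = 13.01 dB.
L_total = 81.5 + 13.01 = 94.5 dB SPL.

94.5 dB SPL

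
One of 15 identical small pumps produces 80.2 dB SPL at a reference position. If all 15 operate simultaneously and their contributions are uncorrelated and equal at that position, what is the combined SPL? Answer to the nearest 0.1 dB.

92.0 dB SPL

15 equal incoherent sources raise the level by 10·log₁₀(15) = 11.76 dB.
L_total = 80.2 + 11.76 = 92.0 dB SPL.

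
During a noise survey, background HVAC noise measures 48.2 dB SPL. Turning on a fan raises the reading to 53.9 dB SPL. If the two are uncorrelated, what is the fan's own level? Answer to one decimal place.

Background correction is a power subtraction:
L_src = 10·log₁₀(10^(53.9/10) − 10^(48.2/10)) = 10·log₁₀(179400) = 52.5 dB SPL.

52.5 dB SPL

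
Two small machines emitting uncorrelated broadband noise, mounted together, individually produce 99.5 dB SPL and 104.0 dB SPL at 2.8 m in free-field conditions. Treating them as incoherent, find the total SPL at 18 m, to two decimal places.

89.16 dB SPL

Combined at 2.8 m: 10·log₁₀(10^(99.5/10)+10^(104.0/10)) = 105.319 dB SPL.
Then apply −20·log₁₀(18/2.8) = -16.162 dB → 89.16 dB SPL.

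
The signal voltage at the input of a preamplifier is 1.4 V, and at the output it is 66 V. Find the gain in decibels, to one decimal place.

33.5 dB

Voltage ratio → dB uses the 20·log₁₀ form:
20·log₁₀(66/1.4) = 20·log₁₀(47.14) = 33.5 dB.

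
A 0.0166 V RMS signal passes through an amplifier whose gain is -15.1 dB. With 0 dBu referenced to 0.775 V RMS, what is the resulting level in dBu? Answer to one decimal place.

Input level: 20·log₁₀(0.0166/0.775) = -33.38 dBu.
Output: -33.38 − 15.1 = -48.5 dBu.

-48.5 dBu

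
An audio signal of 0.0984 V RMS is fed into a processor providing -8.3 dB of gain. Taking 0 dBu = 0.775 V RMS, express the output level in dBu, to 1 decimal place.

Input level: 20·log₁₀(0.0984/0.775) = -17.93 dBu.
Output: -17.93 − 8.3 = -26.2 dBu.

-26.2 dBu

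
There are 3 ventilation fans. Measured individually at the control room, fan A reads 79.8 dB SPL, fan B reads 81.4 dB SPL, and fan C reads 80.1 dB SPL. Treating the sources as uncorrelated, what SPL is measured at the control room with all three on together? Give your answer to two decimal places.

85.26 dB SPL

Uncorrelated sources add in intensity (power), not in dB.
L_total = 10·log₁₀(10^(79.8/10) + 10^(81.4/10) + 10^(80.1/10)) = 10·log₁₀(335900000) = 85.26 dB SPL.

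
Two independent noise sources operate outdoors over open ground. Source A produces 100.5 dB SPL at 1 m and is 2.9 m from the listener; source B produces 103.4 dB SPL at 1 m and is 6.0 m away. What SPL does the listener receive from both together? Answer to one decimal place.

92.9 dB SPL

At the listener: L_A = 100.5 − 20·log₁₀(2.9) = 91.25 dB; L_B = 103.4 − 20·log₁₀(6.0) = 87.84 dB.
Combined: 10·log₁₀(10^(91.25/10)+10^(87.84/10)) = 92.9 dB SPL.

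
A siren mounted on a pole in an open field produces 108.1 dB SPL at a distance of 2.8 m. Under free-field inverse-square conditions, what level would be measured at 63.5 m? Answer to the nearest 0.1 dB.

81.0 dB SPL

Inverse-square spreading gives ΔL = −20·log₁₀(d₂/d₁).
ΔL = −20·log₁₀(63.5/2.8) = -27.11 dB, so L₂ = 108.1 + (-27.11) = 81.0 dB SPL.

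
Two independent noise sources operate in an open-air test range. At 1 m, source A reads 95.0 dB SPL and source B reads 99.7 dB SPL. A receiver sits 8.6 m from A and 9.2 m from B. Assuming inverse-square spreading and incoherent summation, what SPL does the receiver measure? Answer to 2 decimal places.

81.85 dB SPL

At the listener: L_A = 95.0 − 20·log₁₀(8.6) = 76.310 dB; L_B = 99.7 − 20·log₁₀(9.2) = 80.424 dB.
Combined: 10·log₁₀(10^(76.310/10)+10^(80.424/10)) = 81.85 dB SPL.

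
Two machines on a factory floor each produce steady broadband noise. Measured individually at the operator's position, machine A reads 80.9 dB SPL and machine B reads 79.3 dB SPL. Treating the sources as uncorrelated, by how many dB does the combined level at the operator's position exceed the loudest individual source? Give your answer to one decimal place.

Add the sources as powers (linear), then convert back to dB:
L_total = 10·log₁₀(10^(80.9/10) + 10^(79.3/10)) = 83.18 dB SPL.
Excess over the loudest (80.9 dB): 83.18 − 80.9 = 2.3 dB.

2.3 dB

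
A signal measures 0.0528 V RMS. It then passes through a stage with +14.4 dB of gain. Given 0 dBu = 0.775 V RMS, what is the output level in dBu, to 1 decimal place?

Input level: 20·log₁₀(0.0528/0.775) = -23.33 dBu.
Output: -23.33 + 14.4 = -8.9 dBu.

-8.9 dBu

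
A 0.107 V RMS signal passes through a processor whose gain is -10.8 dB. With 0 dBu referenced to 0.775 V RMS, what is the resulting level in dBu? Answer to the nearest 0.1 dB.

Input level: 20·log₁₀(0.107/0.775) = -17.20 dBu.
Output: -17.20 − 10.8 = -28.0 dBu.

-28.0 dBu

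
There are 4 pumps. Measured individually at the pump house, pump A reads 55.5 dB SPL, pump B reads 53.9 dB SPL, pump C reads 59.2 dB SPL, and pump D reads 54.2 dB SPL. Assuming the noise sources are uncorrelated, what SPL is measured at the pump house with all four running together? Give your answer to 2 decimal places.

62.29 dB SPL

Add the sources as powers (linear), then convert back to dB:
L_total = 10·log₁₀(10^(55.5/10) + 10^(53.9/10) + 10^(59.2/10) + 10^(54.2/10)) = 10·log₁₀(1695000) = 62.29 dB SPL.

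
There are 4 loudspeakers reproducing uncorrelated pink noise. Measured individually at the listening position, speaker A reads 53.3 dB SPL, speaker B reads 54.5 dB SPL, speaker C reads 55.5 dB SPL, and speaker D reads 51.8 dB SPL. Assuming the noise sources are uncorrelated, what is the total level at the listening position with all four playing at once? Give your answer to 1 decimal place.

Uncorrelated sources add in intensity (power), not in dB.
L_total = 10·log₁₀(10^(53.3/10) + 10^(54.5/10) + 10^(55.5/10) + 10^(51.8/10)) = 10·log₁₀(1002000) = 60.0 dB SPL.

60.0 dB SPL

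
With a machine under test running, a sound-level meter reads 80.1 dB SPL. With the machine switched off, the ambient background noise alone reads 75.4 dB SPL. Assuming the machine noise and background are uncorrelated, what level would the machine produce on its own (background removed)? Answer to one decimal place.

78.3 dB SPL

Subtract intensities: L_src = 10·log₁₀(10^(L_total/10) − 10^(L_bg/10)).
L_src = 10·log₁₀(10^(80.1/10) − 10^(75.4/10)) = 10·log₁₀(67660000) = 78.3 dB SPL.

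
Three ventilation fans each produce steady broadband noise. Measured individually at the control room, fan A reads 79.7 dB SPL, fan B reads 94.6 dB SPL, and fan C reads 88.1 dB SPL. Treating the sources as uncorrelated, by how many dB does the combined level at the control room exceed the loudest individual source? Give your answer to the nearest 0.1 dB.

Incoherent sources sum as intensities:
L_total = 10·log₁₀(10^(79.7/10) + 10^(94.6/10) + 10^(88.1/10)) = 95.59 dB SPL.
Excess over the loudest (94.6 dB): 95.59 − 94.6 = 1.0 dB.

1.0 dB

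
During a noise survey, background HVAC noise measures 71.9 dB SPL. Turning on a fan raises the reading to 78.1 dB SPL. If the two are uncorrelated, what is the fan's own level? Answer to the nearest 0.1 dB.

Background correction is a power subtraction:
L_src = 10·log₁₀(10^(78.1/10) − 10^(71.9/10)) = 10·log₁₀(49080000) = 76.9 dB SPL.

76.9 dB SPL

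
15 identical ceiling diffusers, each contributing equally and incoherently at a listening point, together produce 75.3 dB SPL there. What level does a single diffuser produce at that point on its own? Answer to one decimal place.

63.5 dB SPL

15 equal incoherent sources add 10·log₁₀(15) = 11.76 dB over one source.
L_one = 75.3 − 11.76 = 63.5 dB SPL.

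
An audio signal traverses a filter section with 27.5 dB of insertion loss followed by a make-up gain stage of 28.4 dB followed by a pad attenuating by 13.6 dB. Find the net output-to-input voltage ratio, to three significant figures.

0.232

Net gain = (−27.5) + 28.4 + (−13.6) = -12.7 dB.
Voltage ratio = 10^(-12.7/20) = 0.232.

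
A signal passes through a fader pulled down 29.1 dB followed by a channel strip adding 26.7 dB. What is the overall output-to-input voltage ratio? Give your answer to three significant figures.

Net gain = (−29.1) + 26.7 = -2.4 dB.
Voltage ratio = 10^(-2.4/20) = 0.759.

0.759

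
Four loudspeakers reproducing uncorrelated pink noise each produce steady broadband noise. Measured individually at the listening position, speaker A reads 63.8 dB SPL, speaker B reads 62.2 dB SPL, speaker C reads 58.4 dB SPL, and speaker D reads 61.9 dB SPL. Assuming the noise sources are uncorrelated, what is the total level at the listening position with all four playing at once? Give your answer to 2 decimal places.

Incoherent sources sum as intensities:
L_total = 10·log₁₀(10^(63.8/10) + 10^(62.2/10) + 10^(58.4/10) + 10^(61.9/10)) = 10·log₁₀(6299000) = 67.99 dB SPL.

67.99 dB SPL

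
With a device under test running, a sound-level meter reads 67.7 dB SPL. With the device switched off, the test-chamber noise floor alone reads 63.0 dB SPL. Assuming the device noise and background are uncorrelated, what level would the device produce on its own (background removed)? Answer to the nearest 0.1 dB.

65.9 dB SPL

Background correction is a power subtraction:
L_src = 10·log₁₀(10^(67.7/10) − 10^(63.0/10)) = 10·log₁₀(3893000) = 65.9 dB SPL.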